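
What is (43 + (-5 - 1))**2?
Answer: 1369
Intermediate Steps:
(43 + (-5 - 1))**2 = (43 - 6)**2 = 37**2 = 1369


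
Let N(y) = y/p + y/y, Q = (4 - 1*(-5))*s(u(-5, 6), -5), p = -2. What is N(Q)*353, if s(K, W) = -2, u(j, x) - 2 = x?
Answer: 3530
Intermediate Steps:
u(j, x) = 2 + x
Q = -18 (Q = (4 - 1*(-5))*(-2) = (4 + 5)*(-2) = 9*(-2) = -18)
N(y) = 1 - y/2 (N(y) = y/(-2) + y/y = y*(-1/2) + 1 = -y/2 + 1 = 1 - y/2)
N(Q)*353 = (1 - 1/2*(-18))*353 = (1 + 9)*353 = 10*353 = 3530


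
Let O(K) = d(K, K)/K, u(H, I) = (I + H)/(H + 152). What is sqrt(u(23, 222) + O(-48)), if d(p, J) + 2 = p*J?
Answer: I*sqrt(167610)/60 ≈ 6.8234*I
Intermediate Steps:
d(p, J) = -2 + J*p (d(p, J) = -2 + p*J = -2 + J*p)
u(H, I) = (H + I)/(152 + H)
O(K) = (-2 + K**2)/K (O(K) = (-2 + K*K)/K = (-2 + K**2)/K)
sqrt(u(23, 222) + O(-48)) = sqrt((23 + 222)/(152 + 23) + (-48 - 2/(-48))) = sqrt(245/175 + (-48 - 2*(-1/48))) = sqrt((1/175)*245 + (-48 + 1/24)) = sqrt(7/5 - 1151/24) = sqrt(-5587/120) = I*sqrt(167610)/60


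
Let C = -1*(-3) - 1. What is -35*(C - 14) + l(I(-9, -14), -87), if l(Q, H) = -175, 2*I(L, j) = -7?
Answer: 245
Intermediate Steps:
I(L, j) = -7/2 (I(L, j) = (½)*(-7) = -7/2)
C = 2 (C = 3 - 1 = 2)
-35*(C - 14) + l(I(-9, -14), -87) = -35*(2 - 14) - 175 = -35*(-12) - 175 = 420 - 175 = 245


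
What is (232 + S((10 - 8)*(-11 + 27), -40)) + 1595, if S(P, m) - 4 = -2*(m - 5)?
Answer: 1921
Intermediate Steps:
S(P, m) = 14 - 2*m (S(P, m) = 4 - 2*(m - 5) = 4 - 2*(-5 + m) = 4 + (10 - 2*m) = 14 - 2*m)
(232 + S((10 - 8)*(-11 + 27), -40)) + 1595 = (232 + (14 - 2*(-40))) + 1595 = (232 + (14 + 80)) + 1595 = (232 + 94) + 1595 = 326 + 1595 = 1921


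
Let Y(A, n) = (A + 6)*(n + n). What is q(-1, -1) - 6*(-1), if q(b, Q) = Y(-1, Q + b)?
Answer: -14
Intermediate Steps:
Y(A, n) = 2*n*(6 + A) (Y(A, n) = (6 + A)*(2*n) = 2*n*(6 + A))
q(b, Q) = 10*Q + 10*b (q(b, Q) = 2*(Q + b)*(6 - 1) = 2*(Q + b)*5 = 10*Q + 10*b)
q(-1, -1) - 6*(-1) = (10*(-1) + 10*(-1)) - 6*(-1) = (-10 - 10) + 6 = -20 + 6 = -14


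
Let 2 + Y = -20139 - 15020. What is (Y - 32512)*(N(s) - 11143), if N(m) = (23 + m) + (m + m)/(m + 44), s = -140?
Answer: 9141607205/12 ≈ 7.6180e+8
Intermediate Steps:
N(m) = 23 + m + 2*m/(44 + m) (N(m) = (23 + m) + (2*m)/(44 + m) = (23 + m) + 2*m/(44 + m) = 23 + m + 2*m/(44 + m))
Y = -35161 (Y = -2 + (-20139 - 15020) = -2 - 35159 = -35161)
(Y - 32512)*(N(s) - 11143) = (-35161 - 32512)*((1012 + (-140)**2 + 69*(-140))/(44 - 140) - 11143) = -67673*((1012 + 19600 - 9660)/(-96) - 11143) = -67673*(-1/96*10952 - 11143) = -67673*(-1369/12 - 11143) = -67673*(-135085/12) = 9141607205/12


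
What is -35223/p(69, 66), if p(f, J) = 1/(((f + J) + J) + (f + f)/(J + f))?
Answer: -106737431/15 ≈ -7.1158e+6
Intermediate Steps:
p(f, J) = 1/(f + 2*J + 2*f/(J + f)) (p(f, J) = 1/(((J + f) + J) + (2*f)/(J + f)) = 1/((f + 2*J) + 2*f/(J + f)) = 1/(f + 2*J + 2*f/(J + f)))
-35223/p(69, 66) = -35223*(69² + 2*69 + 2*66² + 3*66*69)/(66 + 69) = -35223/(135/(4761 + 138 + 2*4356 + 13662)) = -35223/(135/(4761 + 138 + 8712 + 13662)) = -35223/(135/27273) = -35223/((1/27273)*135) = -35223/45/9091 = -35223*9091/45 = -106737431/15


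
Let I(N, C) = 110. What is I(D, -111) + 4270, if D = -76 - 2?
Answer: 4380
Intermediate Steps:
D = -78
I(D, -111) + 4270 = 110 + 4270 = 4380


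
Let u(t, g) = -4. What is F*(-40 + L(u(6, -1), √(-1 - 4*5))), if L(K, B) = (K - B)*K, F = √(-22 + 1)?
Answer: -84 - 24*I*√21 ≈ -84.0 - 109.98*I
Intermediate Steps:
F = I*√21 (F = √(-21) = I*√21 ≈ 4.5826*I)
L(K, B) = K*(K - B)
F*(-40 + L(u(6, -1), √(-1 - 4*5))) = (I*√21)*(-40 - 4*(-4 - √(-1 - 4*5))) = (I*√21)*(-40 - 4*(-4 - √(-1 - 20))) = (I*√21)*(-40 - 4*(-4 - √(-21))) = (I*√21)*(-40 - 4*(-4 - I*√21)) = (I*√21)*(-40 + (16 + 4*I*√21)) = (I*√21)*(-24 + 4*I*√21) = I*√21*(-24 + 4*I*√21)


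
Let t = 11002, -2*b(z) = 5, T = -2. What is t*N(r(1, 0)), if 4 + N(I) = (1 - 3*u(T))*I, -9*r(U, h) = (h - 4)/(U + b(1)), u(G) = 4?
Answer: -220040/27 ≈ -8149.6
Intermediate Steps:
b(z) = -5/2 (b(z) = -1/2*5 = -5/2)
r(U, h) = -(-4 + h)/(9*(-5/2 + U)) (r(U, h) = -(h - 4)/(9*(U - 5/2)) = -(-4 + h)/(9*(-5/2 + U)))
N(I) = -4 - 11*I (N(I) = -4 + (1 - 3*4)*I = -4 + (1 - 12)*I = -4 - 11*I)
t*N(r(1, 0)) = 11002*(-4 - 22*(4 - 1*0)/(9*(-5 + 2*1))) = 11002*(-4 - 22*(4 + 0)/(9*(-5 + 2))) = 11002*(-4 - 22*4/(9*(-3))) = 11002*(-4 - 22*(-1)*4/(9*3)) = 11002*(-4 - 11*(-8/27)) = 11002*(-4 + 88/27) = 11002*(-20/27) = -220040/27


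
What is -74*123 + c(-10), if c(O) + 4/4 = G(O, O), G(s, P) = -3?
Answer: -9106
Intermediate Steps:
c(O) = -4 (c(O) = -1 - 3 = -4)
-74*123 + c(-10) = -74*123 - 4 = -9102 - 4 = -9106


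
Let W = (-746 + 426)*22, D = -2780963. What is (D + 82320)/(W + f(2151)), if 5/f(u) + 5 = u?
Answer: 5791287878/15107835 ≈ 383.33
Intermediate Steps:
f(u) = 5/(-5 + u)
W = -7040 (W = -320*22 = -7040)
(D + 82320)/(W + f(2151)) = (-2780963 + 82320)/(-7040 + 5/(-5 + 2151)) = -2698643/(-7040 + 5/2146) = -2698643/(-15107835/2146) = -2698643*(-2146/15107835) = 5791287878/15107835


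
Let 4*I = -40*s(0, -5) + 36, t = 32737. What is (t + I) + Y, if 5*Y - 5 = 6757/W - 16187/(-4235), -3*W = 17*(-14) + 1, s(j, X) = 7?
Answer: 54692797193/1672825 ≈ 32695.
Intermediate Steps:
W = 79 (W = -(17*(-14) + 1)/3 = -(-238 + 1)/3 = -⅓*(-237) = 79)
Y = 31567493/1672825 (Y = 1 + (6757/79 - 16187/(-4235))/5 = 1 + (6757*(1/79) - 16187*(-1/4235))/5 = 1 + (6757/79 + 16187/4235)/5 = 1 + (⅕)*(29894668/334565) = 1 + 29894668/1672825 = 31567493/1672825 ≈ 18.871)
I = -61 (I = (-40*7 + 36)/4 = (-280 + 36)/4 = (¼)*(-244) = -61)
(t + I) + Y = (32737 - 61) + 31567493/1672825 = 32676 + 31567493/1672825 = 54692797193/1672825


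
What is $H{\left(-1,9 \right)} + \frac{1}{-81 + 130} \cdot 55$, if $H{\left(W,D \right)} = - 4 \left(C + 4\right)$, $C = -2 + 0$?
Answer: $- \frac{337}{49} \approx -6.8775$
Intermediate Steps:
$C = -2$
$H{\left(W,D \right)} = -8$ ($H{\left(W,D \right)} = - 4 \left(-2 + 4\right) = \left(-4\right) 2 = -8$)
$H{\left(-1,9 \right)} + \frac{1}{-81 + 130} \cdot 55 = -8 + \frac{1}{-81 + 130} \cdot 55 = -8 + \frac{1}{49} \cdot 55 = -8 + \frac{55}{49} = - \frac{337}{49}$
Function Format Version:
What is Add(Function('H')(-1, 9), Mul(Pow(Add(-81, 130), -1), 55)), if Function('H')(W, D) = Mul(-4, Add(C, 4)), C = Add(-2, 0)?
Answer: Rational(-337, 49) ≈ -6.8775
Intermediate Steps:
C = -2
Function('H')(W, D) = -8 (Function('H')(W, D) = Mul(-4, Add(-2, 4)) = Mul(-4, 2) = -8)
Add(Function('H')(-1, 9), Mul(Pow(Add(-81, 130), -1), 55)) = Add(-8, Mul(Pow(Add(-81, 130), -1), 55)) = Add(-8, Mul(Pow(49, -1), 55)) = Add(-8, Mul(Rational(1, 49), 55)) = Add(-8, Rational(55, 49)) = Rational(-337, 49)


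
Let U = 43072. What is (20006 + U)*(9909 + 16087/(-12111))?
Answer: 2522947839112/4037 ≈ 6.2496e+8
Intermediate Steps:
(20006 + U)*(9909 + 16087/(-12111)) = (20006 + 43072)*(9909 + 16087/(-12111)) = 63078*(9909 + 16087*(-1/12111)) = 63078*(9909 - 16087/12111) = 63078*(119991812/12111) = 2522947839112/4037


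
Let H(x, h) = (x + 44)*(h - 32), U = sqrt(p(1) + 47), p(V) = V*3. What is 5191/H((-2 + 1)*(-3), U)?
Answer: -83056/22889 - 25955*sqrt(2)/45778 ≈ -4.4305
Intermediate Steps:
p(V) = 3*V
U = 5*sqrt(2) (U = sqrt(3*1 + 47) = sqrt(3 + 47) = sqrt(50) = 5*sqrt(2) ≈ 7.0711)
H(x, h) = (-32 + h)*(44 + x) (H(x, h) = (44 + x)*(-32 + h) = (-32 + h)*(44 + x))
5191/H((-2 + 1)*(-3), U) = 5191/(-1408 - 32*(-2 + 1)*(-3) + 44*(5*sqrt(2)) + (5*sqrt(2))*((-2 + 1)*(-3))) = 5191/(-1408 - (-32)*(-3) + 220*sqrt(2) + (5*sqrt(2))*(-1*(-3))) = 5191/(-1408 - 32*3 + 220*sqrt(2) + (5*sqrt(2))*3) = 5191/(-1408 - 96 + 220*sqrt(2) + 15*sqrt(2)) = 5191/(-1504 + 235*sqrt(2))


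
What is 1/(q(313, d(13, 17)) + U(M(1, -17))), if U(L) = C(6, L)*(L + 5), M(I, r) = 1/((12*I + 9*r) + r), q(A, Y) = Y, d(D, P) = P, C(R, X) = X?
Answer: 24964/423599 ≈ 0.058933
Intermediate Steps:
M(I, r) = 1/(10*r + 12*I) (M(I, r) = 1/((9*r + 12*I) + r) = 1/(10*r + 12*I))
U(L) = L*(5 + L) (U(L) = L*(L + 5) = L*(5 + L))
1/(q(313, d(13, 17)) + U(M(1, -17))) = 1/(17 + (1/(2*(5*(-17) + 6*1)))*(5 + 1/(2*(5*(-17) + 6*1)))) = 1/(17 + (1/(2*(-85 + 6)))*(5 + 1/(2*(-85 + 6)))) = 1/(17 + ((½)/(-79))*(5 + (½)/(-79))) = 1/(17 + ((½)*(-1/79))*(5 + (½)*(-1/79))) = 1/(17 - (5 - 1/158)/158) = 1/(17 - 1/158*789/158) = 1/(17 - 789/24964) = 1/(423599/24964) = 24964/423599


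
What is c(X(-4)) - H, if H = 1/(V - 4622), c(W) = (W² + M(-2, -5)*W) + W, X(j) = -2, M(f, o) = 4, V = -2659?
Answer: -43685/7281 ≈ -5.9999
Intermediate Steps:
c(W) = W² + 5*W (c(W) = (W² + 4*W) + W = W² + 5*W)
H = -1/7281 (H = 1/(-2659 - 4622) = 1/(-7281) = -1/7281 ≈ -0.00013734)
c(X(-4)) - H = -2*(5 - 2) - 1*(-1/7281) = -2*3 + 1/7281 = -6 + 1/7281 = -43685/7281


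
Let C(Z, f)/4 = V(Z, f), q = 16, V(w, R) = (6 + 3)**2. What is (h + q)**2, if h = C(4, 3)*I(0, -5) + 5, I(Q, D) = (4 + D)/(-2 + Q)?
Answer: 33489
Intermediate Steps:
V(w, R) = 81 (V(w, R) = 9**2 = 81)
I(Q, D) = (4 + D)/(-2 + Q)
C(Z, f) = 324 (C(Z, f) = 4*81 = 324)
h = 167 (h = 324*((4 - 5)/(-2 + 0)) + 5 = 324*(-1/(-2)) + 5 = 324*(-1/2*(-1)) + 5 = 324*(1/2) + 5 = 162 + 5 = 167)
(h + q)**2 = (167 + 16)**2 = 183**2 = 33489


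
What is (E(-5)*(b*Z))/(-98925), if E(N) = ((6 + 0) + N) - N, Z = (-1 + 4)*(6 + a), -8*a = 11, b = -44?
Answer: 1221/32975 ≈ 0.037028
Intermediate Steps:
a = -11/8 (a = -⅛*11 = -11/8 ≈ -1.3750)
Z = 111/8 (Z = (-1 + 4)*(6 - 11/8) = 3*(37/8) = 111/8 ≈ 13.875)
E(N) = 6 (E(N) = (6 + N) - N = 6)
(E(-5)*(b*Z))/(-98925) = (6*(-44*111/8))/(-98925) = (6*(-1221/2))*(-1/98925) = -3663*(-1/98925) = 1221/32975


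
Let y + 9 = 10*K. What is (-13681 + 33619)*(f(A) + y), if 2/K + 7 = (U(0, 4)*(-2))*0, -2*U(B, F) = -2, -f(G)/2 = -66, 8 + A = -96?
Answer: 16767858/7 ≈ 2.3954e+6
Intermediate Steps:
A = -104 (A = -8 - 96 = -104)
f(G) = 132 (f(G) = -2*(-66) = 132)
U(B, F) = 1 (U(B, F) = -½*(-2) = 1)
K = -2/7 (K = 2/(-7 + (1*(-2))*0) = 2/(-7 - 2*0) = 2/(-7 + 0) = 2/(-7) = 2*(-⅐) = -2/7 ≈ -0.28571)
y = -83/7 (y = -9 + 10*(-2/7) = -9 - 20/7 = -83/7 ≈ -11.857)
(-13681 + 33619)*(f(A) + y) = (-13681 + 33619)*(132 - 83/7) = 19938*(841/7) = 16767858/7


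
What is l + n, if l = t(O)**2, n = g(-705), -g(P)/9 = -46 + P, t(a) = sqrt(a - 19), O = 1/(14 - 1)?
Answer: 87621/13 ≈ 6740.1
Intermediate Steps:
O = 1/13 ≈ 0.076923
t(a) = sqrt(-19 + a)
g(P) = 414 - 9*P (g(P) = -9*(-46 + P) = 414 - 9*P)
n = 6759 (n = 414 - 9*(-705) = 414 + 6345 = 6759)
l = -246/13 (l = (sqrt(-19 + 1/13))**2 = (sqrt(-246/13))**2 = (I*sqrt(3198)/13)**2 = -246/13 ≈ -18.923)
l + n = -246/13 + 6759 = 87621/13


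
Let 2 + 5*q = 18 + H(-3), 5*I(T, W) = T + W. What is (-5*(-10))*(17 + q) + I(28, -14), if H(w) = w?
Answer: 4914/5 ≈ 982.80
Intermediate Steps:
I(T, W) = T/5 + W/5 (I(T, W) = (T + W)/5 = T/5 + W/5)
q = 13/5 (q = -⅖ + (18 - 3)/5 = -⅖ + (⅕)*15 = -⅖ + 3 = 13/5 ≈ 2.6000)
(-5*(-10))*(17 + q) + I(28, -14) = (-5*(-10))*(17 + 13/5) + ((⅕)*28 + (⅕)*(-14)) = 50*(98/5) + (28/5 - 14/5) = 980 + 14/5 = 4914/5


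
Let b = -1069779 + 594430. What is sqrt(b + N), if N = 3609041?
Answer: 6*sqrt(87047) ≈ 1770.2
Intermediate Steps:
b = -475349
sqrt(b + N) = sqrt(-475349 + 3609041) = sqrt(3133692) = 6*sqrt(87047)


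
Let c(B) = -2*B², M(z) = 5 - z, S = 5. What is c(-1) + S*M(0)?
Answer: 23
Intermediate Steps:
c(-1) + S*M(0) = -2*(-1)² + 5*(5 - 1*0) = -2*1 + 5*(5 + 0) = -2 + 5*5 = -2 + 25 = 23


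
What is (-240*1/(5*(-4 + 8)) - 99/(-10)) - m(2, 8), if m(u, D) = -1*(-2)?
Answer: -41/10 ≈ -4.1000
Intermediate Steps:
m(u, D) = 2
(-240*1/(5*(-4 + 8)) - 99/(-10)) - m(2, 8) = (-240*1/(5*(-4 + 8)) - 99/(-10)) - 1*2 = (-240/(5*4) - 99*(-⅒)) - 2 = (-240/20 + 99/10) - 2 = (-240*1/20 + 99/10) - 2 = (-12 + 99/10) - 2 = -21/10 - 2 = -41/10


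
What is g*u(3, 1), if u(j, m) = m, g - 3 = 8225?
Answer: 8228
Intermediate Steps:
g = 8228 (g = 3 + 8225 = 8228)
g*u(3, 1) = 8228*1 = 8228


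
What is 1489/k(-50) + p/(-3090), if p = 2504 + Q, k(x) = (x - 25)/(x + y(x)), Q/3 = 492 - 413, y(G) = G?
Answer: 6131939/3090 ≈ 1984.4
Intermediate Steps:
Q = 237 (Q = 3*(492 - 413) = 3*79 = 237)
k(x) = (-25 + x)/(2*x) (k(x) = (x - 25)/(x + x) = (-25 + x)/((2*x)) = (-25 + x)*(1/(2*x)) = (-25 + x)/(2*x))
p = 2741 (p = 2504 + 237 = 2741)
1489/k(-50) + p/(-3090) = 1489/(((½)*(-25 - 50)/(-50))) + 2741/(-3090) = 1489/(((½)*(-1/50)*(-75))) + 2741*(-1/3090) = 1489/(¾) - 2741/3090 = 1489*(4/3) - 2741/3090 = 5956/3 - 2741/3090 = 6131939/3090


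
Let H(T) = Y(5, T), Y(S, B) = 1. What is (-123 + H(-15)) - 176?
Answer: -298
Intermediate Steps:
H(T) = 1
(-123 + H(-15)) - 176 = (-123 + 1) - 176 = -122 - 176 = -298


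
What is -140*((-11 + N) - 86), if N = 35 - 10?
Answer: 10080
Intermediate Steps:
N = 25
-140*((-11 + N) - 86) = -140*((-11 + 25) - 86) = -140*(14 - 86) = -140*(-72) = 10080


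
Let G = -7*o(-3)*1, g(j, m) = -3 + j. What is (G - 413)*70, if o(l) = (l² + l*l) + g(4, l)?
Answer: -38220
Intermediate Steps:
o(l) = 1 + 2*l² (o(l) = (l² + l*l) + (-3 + 4) = (l² + l²) + 1 = 2*l² + 1 = 1 + 2*l²)
G = -133 (G = -7*(1 + 2*(-3)²)*1 = -7*(1 + 2*9)*1 = -7*(1 + 18)*1 = -7*19*1 = -133*1 = -133)
(G - 413)*70 = (-133 - 413)*70 = -546*70 = -38220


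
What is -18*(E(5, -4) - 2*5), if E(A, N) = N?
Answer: 252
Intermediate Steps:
-18*(E(5, -4) - 2*5) = -18*(-4 - 2*5) = -18*(-4 - 10) = -18*(-14) = 252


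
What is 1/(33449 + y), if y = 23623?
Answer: 1/57072 ≈ 1.7522e-5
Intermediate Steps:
1/(33449 + y) = 1/(33449 + 23623) = 1/57072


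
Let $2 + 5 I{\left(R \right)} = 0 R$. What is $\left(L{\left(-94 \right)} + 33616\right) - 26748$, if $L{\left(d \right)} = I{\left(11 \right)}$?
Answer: $\frac{34338}{5} \approx 6867.6$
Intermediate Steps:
$I{\left(R \right)} = - \frac{2}{5}$ ($I{\left(R \right)} = - \frac{2}{5} + \frac{0 R}{5} = - \frac{2}{5} + \frac{1}{5} \cdot 0 = - \frac{2}{5} + 0 = - \frac{2}{5}$)
$L{\left(d \right)} = - \frac{2}{5}$
$\left(L{\left(-94 \right)} + 33616\right) - 26748 = \left(- \frac{2}{5} + 33616\right) - 26748 = \frac{168078}{5} - 26748 = \frac{34338}{5}$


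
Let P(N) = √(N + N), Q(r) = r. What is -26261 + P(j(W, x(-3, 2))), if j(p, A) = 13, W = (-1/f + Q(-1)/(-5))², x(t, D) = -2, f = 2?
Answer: -26261 + √26 ≈ -26256.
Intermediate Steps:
W = 9/100 (W = (-1/2 - 1/(-5))² = (-1*½ - 1*(-⅕))² = (-½ + ⅕)² = (-3/10)² = 9/100 ≈ 0.090000)
P(N) = √2*√N (P(N) = √(2*N) = √2*√N)
-26261 + P(j(W, x(-3, 2))) = -26261 + √2*√13 = -26261 + √26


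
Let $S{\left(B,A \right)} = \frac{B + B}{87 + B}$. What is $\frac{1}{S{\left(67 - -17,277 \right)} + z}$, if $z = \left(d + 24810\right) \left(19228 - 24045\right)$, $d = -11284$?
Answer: $- \frac{57}{3713820238} \approx -1.5348 \cdot 10^{-8}$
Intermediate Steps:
$S{\left(B,A \right)} = \frac{2 B}{87 + B}$
$z = -65154742$ ($z = \left(-11284 + 24810\right) \left(19228 - 24045\right) = 13526 \left(-4817\right) = -65154742$)
$\frac{1}{S{\left(67 - -17,277 \right)} + z} = \frac{1}{\frac{2 \left(67 - -17\right)}{87 + \left(67 - -17\right)} - 65154742} = \frac{1}{\frac{2 \left(67 + 17\right)}{87 + \left(67 + 17\right)} - 65154742} = \frac{1}{2 \cdot 84 \frac{1}{87 + 84} - 65154742} = \frac{1}{2 \cdot 84 \cdot \frac{1}{171} - 65154742} = \frac{1}{\frac{56}{57} - 65154742} = \frac{1}{- \frac{3713820238}{57}} = - \frac{57}{3713820238}$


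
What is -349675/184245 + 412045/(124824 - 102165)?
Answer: 21281360/1306669 ≈ 16.287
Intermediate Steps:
-349675/184245 + 412045/(124824 - 102165) = -349675*1/184245 + 412045/22659 = -985/519 + 412045*(1/22659) = -985/519 + 412045/22659 = 21281360/1306669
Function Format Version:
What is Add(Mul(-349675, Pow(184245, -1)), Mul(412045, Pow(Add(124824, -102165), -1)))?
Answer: Rational(21281360, 1306669) ≈ 16.287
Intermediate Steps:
Add(Mul(-349675, Pow(184245, -1)), Mul(412045, Pow(Add(124824, -102165), -1))) = Add(Mul(-349675, Rational(1, 184245)), Mul(412045, Pow(22659, -1))) = Add(Rational(-985, 519), Mul(412045, Rational(1, 22659))) = Add(Rational(-985, 519), Rational(412045, 22659)) = Rational(21281360, 1306669)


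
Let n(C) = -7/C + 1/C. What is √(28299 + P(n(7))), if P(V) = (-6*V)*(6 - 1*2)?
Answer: 13*√8211/7 ≈ 168.28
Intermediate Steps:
n(C) = -6/C (n(C) = -7/C + 1/C = -6/C)
P(V) = -24*V (P(V) = (-6*V)*(6 - 2) = -6*V*4 = -24*V)
√(28299 + P(n(7))) = √(28299 - (-144)/7) = √(28299 - 24*(-6/7)) = √(28299 + 144/7) = √(198237/7) = 13*√8211/7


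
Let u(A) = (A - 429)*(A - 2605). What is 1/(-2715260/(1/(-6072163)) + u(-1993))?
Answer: 1/16487512443736 ≈ 6.0652e-14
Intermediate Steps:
u(A) = (-2605 + A)*(-429 + A) (u(A) = (-429 + A)*(-2605 + A) = (-2605 + A)*(-429 + A))
1/(-2715260/(1/(-6072163)) + u(-1993)) = 1/(-2715260/(1/(-6072163)) + (1117545 + (-1993)**2 - 3034*(-1993))) = 1/(-2715260/(-1/6072163) + (1117545 + 3972049 + 6046762)) = 1/(-2715260*(-6072163) + 11136356) = 1/(16487501307380 + 11136356) = 1/16487512443736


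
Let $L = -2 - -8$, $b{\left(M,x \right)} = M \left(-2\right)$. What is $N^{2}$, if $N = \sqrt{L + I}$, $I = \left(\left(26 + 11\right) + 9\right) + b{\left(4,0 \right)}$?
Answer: $44$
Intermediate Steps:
$b{\left(M,x \right)} = - 2 M$
$I = 38$ ($I = \left(\left(26 + 11\right) + 9\right) - 8 = \left(37 + 9\right) - 8 = 46 - 8 = 38$)
$L = 6$ ($L = -2 + 8 = 6$)
$N = 2 \sqrt{11}$ ($N = \sqrt{6 + 38} = \sqrt{44} = 2 \sqrt{11} \approx 6.6332$)
$N^{2} = \left(2 \sqrt{11}\right)^{2} = 44$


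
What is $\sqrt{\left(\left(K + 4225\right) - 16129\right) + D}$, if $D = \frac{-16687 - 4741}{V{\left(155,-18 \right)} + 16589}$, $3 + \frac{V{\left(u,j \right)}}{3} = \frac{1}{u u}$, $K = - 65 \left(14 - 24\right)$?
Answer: $\frac{i \sqrt{1785881480327332452386}}{398334503} \approx 106.09 i$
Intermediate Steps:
$K = 650$ ($K = \left(-65\right) \left(-10\right) = 650$)
$V{\left(u,j \right)} = -9 + \frac{3}{u^{2}}$ ($V{\left(u,j \right)} = -9 + 3 \frac{1}{u u} = -9 + \frac{3}{u^{2}}$)
$D = - \frac{514807700}{398334503}$ ($D = \frac{-16687 - 4741}{\left(-9 + \frac{3}{24025}\right) + 16589} = - \frac{21428}{\left(-9 + 3 \cdot \frac{1}{24025}\right) + 16589} = - \frac{21428}{\left(-9 + \frac{3}{24025}\right) + 16589} = - \frac{21428}{- \frac{216222}{24025} + 16589} = - \frac{21428}{\frac{398334503}{24025}} = \left(-21428\right) \frac{24025}{398334503} = - \frac{514807700}{398334503} \approx -1.2924$)
$\sqrt{\left(\left(K + 4225\right) - 16129\right) + D} = \sqrt{\left(\left(650 + 4225\right) - 16129\right) - \frac{514807700}{398334503}} = \sqrt{\left(4875 - 16129\right) - \frac{514807700}{398334503}} = \sqrt{-11254 - \frac{514807700}{398334503}} = \sqrt{- \frac{4483371304462}{398334503}} = \frac{i \sqrt{1785881480327332452386}}{398334503}$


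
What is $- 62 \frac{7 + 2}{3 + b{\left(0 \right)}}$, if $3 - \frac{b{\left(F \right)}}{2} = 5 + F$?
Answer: $558$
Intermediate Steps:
$b{\left(F \right)} = -4 - 2 F$ ($b{\left(F \right)} = 6 - 2 \left(5 + F\right) = 6 - \left(10 + 2 F\right) = -4 - 2 F$)
$- 62 \frac{7 + 2}{3 + b{\left(0 \right)}} = - 62 \frac{7 + 2}{3 - 4} = - 62 \frac{9}{3 + \left(-4 + 0\right)} = - 62 \frac{9}{3 - 4} = - 62 \frac{9}{-1} = - 62 \cdot 9 \left(-1\right) = \left(-62\right) \left(-9\right) = 558$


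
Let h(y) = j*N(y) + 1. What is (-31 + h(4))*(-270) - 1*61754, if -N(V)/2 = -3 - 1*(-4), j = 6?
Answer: -50414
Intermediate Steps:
N(V) = -2 (N(V) = -2*(-3 - 1*(-4)) = -2*(-3 + 4) = -2*1 = -2)
h(y) = -11 (h(y) = 6*(-2) + 1 = -12 + 1 = -11)
(-31 + h(4))*(-270) - 1*61754 = (-31 - 11)*(-270) - 1*61754 = -42*(-270) - 61754 = 11340 - 61754 = -50414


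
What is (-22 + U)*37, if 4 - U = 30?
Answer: -1776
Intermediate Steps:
U = -26 (U = 4 - 1*30 = 4 - 30 = -26)
(-22 + U)*37 = (-22 - 26)*37 = -48*37 = -1776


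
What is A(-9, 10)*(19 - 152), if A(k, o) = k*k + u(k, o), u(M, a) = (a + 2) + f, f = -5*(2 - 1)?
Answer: -11704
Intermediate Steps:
f = -5 (f = -5*1 = -5)
u(M, a) = -3 + a (u(M, a) = (a + 2) - 5 = (2 + a) - 5 = -3 + a)
A(k, o) = -3 + o + k**2 (A(k, o) = k*k + (-3 + o) = k**2 + (-3 + o) = -3 + o + k**2)
A(-9, 10)*(19 - 152) = (-3 + 10 + (-9)**2)*(19 - 152) = (-3 + 10 + 81)*(-133) = 88*(-133) = -11704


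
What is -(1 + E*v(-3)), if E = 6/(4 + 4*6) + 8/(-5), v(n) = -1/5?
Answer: -447/350 ≈ -1.2771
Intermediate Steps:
v(n) = -⅕ (v(n) = -1*⅕ = -⅕)
E = -97/70 (E = 6/(4 + 24) + 8*(-⅕) = 6/28 - 8/5 = 6*(1/28) - 8/5 = 3/14 - 8/5 = -97/70 ≈ -1.3857)
-(1 + E*v(-3)) = -(1 - 97/70*(-⅕)) = -(1 + 97/350) = -1*447/350 = -447/350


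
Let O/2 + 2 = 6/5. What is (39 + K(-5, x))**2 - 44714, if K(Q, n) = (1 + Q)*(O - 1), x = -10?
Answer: -1056841/25 ≈ -42274.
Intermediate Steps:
O = -8/5 (O = -4 + 2*(6/5) = -4 + 12/5 = -8/5 ≈ -1.6000)
K(Q, n) = -13/5 - 13*Q/5 (K(Q, n) = (1 + Q)*(-8/5 - 1) = (1 + Q)*(-13/5) = -13/5 - 13*Q/5)
(39 + K(-5, x))**2 - 44714 = (39 + (-13/5 - 13/5*(-5)))**2 - 44714 = (39 + (-13/5 + 13))**2 - 44714 = (39 + 52/5)**2 - 44714 = (247/5)**2 - 44714 = 61009/25 - 44714 = -1056841/25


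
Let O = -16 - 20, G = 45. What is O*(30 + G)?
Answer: -2700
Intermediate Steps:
O = -36
O*(30 + G) = -36*(30 + 45) = -36*75 = -2700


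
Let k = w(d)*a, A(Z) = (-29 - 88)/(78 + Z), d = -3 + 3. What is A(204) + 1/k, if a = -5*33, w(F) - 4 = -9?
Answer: -32081/77550 ≈ -0.41368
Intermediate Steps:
d = 0
w(F) = -5 (w(F) = 4 - 9 = -5)
a = -165
A(Z) = -117/(78 + Z)
k = 825 (k = -5*(-165) = 825)
A(204) + 1/k = -117/(78 + 204) + 1/825 = -117/282 + 1/825 = -117*1/282 + 1/825 = -39/94 + 1/825 = -32081/77550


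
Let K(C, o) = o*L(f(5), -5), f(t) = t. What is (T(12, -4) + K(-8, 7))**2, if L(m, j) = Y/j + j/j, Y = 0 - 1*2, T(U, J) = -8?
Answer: 81/25 ≈ 3.2400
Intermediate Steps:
Y = -2 (Y = 0 - 2 = -2)
L(m, j) = 1 - 2/j (L(m, j) = -2/j + j/j = -2/j + 1 = 1 - 2/j)
K(C, o) = 7*o/5 (K(C, o) = o*((-2 - 5)/(-5)) = o*(-1/5*(-7)) = o*(7/5) = 7*o/5)
(T(12, -4) + K(-8, 7))**2 = (-8 + (7/5)*7)**2 = (-8 + 49/5)**2 = (9/5)**2 = 81/25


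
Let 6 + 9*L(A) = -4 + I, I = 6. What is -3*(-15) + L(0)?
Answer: 401/9 ≈ 44.556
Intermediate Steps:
L(A) = -4/9 (L(A) = -⅔ + (-4 + 6)/9 = -⅔ + (⅑)*2 = -⅔ + 2/9 = -4/9)
-3*(-15) + L(0) = -3*(-15) - 4/9 = 45 - 4/9 = 401/9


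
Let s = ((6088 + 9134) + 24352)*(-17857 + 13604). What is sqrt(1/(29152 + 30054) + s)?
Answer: I*sqrt(589979299370025586)/59206 ≈ 12973.0*I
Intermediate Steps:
s = -168308222 (s = (15222 + 24352)*(-4253) = 39574*(-4253) = -168308222)
sqrt(1/(29152 + 30054) + s) = sqrt(1/(29152 + 30054) - 168308222) = sqrt(1/59206 - 168308222) = sqrt(-9964856591731/59206) = I*sqrt(589979299370025586)/59206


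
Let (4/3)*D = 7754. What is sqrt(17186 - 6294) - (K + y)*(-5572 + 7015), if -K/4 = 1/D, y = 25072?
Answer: -140265575944/3877 + 2*sqrt(2723) ≈ -3.6179e+7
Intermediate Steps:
D = 11631/2 (D = (3/4)*7754 = 11631/2 ≈ 5815.5)
K = -8/11631 (K = -4/11631/2 = -4*2/11631 = -8/11631 ≈ -0.00068782)
sqrt(17186 - 6294) - (K + y)*(-5572 + 7015) = sqrt(17186 - 6294) - (-8/11631 + 25072)*(-5572 + 7015) = sqrt(10892) - 291612424*1443/11631 = 2*sqrt(2723) - 1*140265575944/3877 = 2*sqrt(2723) - 140265575944/3877 = -140265575944/3877 + 2*sqrt(2723)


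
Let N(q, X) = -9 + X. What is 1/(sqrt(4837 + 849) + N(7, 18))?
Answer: -9/5605 + sqrt(5686)/5605 ≈ 0.011848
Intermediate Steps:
1/(sqrt(4837 + 849) + N(7, 18)) = 1/(sqrt(4837 + 849) + (-9 + 18)) = 1/(sqrt(5686) + 9) = 1/(9 + sqrt(5686))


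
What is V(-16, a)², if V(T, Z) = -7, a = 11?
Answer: 49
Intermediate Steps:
V(-16, a)² = (-7)² = 49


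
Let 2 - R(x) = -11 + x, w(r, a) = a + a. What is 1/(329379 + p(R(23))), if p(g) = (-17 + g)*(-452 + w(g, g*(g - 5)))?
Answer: 1/333483 ≈ 2.9987e-6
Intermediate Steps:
w(r, a) = 2*a
R(x) = 13 - x (R(x) = 2 - (-11 + x) = 2 + (11 - x) = 13 - x)
p(g) = (-452 + 2*g*(-5 + g))*(-17 + g) (p(g) = (-17 + g)*(-452 + 2*(g*(g - 5))) = (-17 + g)*(-452 + 2*(g*(-5 + g))) = (-17 + g)*(-452 + 2*g*(-5 + g)) = (-452 + 2*g*(-5 + g))*(-17 + g))
1/(329379 + p(R(23))) = 1/(329379 + (7684 - 282*(13 - 1*23) - 44*(13 - 1*23)**2 + 2*(13 - 1*23)**3)) = 1/(329379 + (7684 - 282*(13 - 23) - 44*(13 - 23)**2 + 2*(13 - 23)**3)) = 1/(329379 + (7684 - 282*(-10) - 44*(-10)**2 + 2*(-10)**3)) = 1/(329379 + (7684 + 2820 - 44*100 + 2*(-1000))) = 1/(329379 + (7684 + 2820 - 4400 - 2000)) = 1/(329379 + 4104) = 1/333483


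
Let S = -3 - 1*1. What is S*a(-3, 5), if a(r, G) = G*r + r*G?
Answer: 120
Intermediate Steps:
S = -4 (S = -3 - 1 = -4)
a(r, G) = 2*G*r (a(r, G) = G*r + G*r = 2*G*r)
S*a(-3, 5) = -8*5*(-3) = -4*(-30) = 120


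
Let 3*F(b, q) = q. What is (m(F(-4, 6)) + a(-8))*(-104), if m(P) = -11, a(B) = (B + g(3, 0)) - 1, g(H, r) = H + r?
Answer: 1768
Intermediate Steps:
F(b, q) = q/3
a(B) = 2 + B (a(B) = (B + (3 + 0)) - 1 = (B + 3) - 1 = (3 + B) - 1 = 2 + B)
(m(F(-4, 6)) + a(-8))*(-104) = (-11 + (2 - 8))*(-104) = (-11 - 6)*(-104) = -17*(-104) = 1768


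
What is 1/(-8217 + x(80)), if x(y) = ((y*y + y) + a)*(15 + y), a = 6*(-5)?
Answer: 1/604533 ≈ 1.6542e-6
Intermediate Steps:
a = -30
x(y) = (15 + y)*(-30 + y + y**2) (x(y) = ((y*y + y) - 30)*(15 + y) = ((y**2 + y) - 30)*(15 + y) = ((y + y**2) - 30)*(15 + y) = (-30 + y + y**2)*(15 + y) = (15 + y)*(-30 + y + y**2))
1/(-8217 + x(80)) = 1/(-8217 + (-450 + 80**3 - 15*80 + 16*80**2)) = 1/(-8217 + (-450 + 512000 - 1200 + 16*6400)) = 1/(-8217 + (-450 + 512000 - 1200 + 102400)) = 1/(-8217 + 612750) = 1/604533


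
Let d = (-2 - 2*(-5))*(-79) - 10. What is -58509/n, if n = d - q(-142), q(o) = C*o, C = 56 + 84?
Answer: -58509/19238 ≈ -3.0413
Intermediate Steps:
C = 140
q(o) = 140*o
d = -642 (d = (-2 + 10)*(-79) - 10 = 8*(-79) - 10 = -632 - 10 = -642)
n = 19238 (n = -642 - 140*(-142) = -642 - 1*(-19880) = -642 + 19880 = 19238)
-58509/n = -58509/19238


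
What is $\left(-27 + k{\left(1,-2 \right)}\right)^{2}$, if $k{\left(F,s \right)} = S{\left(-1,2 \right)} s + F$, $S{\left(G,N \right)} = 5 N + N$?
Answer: $2500$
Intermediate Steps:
$S{\left(G,N \right)} = 6 N$
$k{\left(F,s \right)} = F + 12 s$ ($k{\left(F,s \right)} = 6 \cdot 2 s + F = 12 s + F = F + 12 s$)
$\left(-27 + k{\left(1,-2 \right)}\right)^{2} = \left(-27 + \left(1 + 12 \left(-2\right)\right)\right)^{2} = \left(-27 + \left(1 - 24\right)\right)^{2} = \left(-27 - 23\right)^{2} = \left(-50\right)^{2} = 2500$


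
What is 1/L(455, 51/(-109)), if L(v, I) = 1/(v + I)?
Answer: 49544/109 ≈ 454.53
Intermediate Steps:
L(v, I) = 1/(I + v)
1/L(455, 51/(-109)) = 1/(1/(51/(-109) + 455)) = 1/(1/(51*(-1/109) + 455)) = 1/(1/(-51/109 + 455)) = 1/(1/(49544/109)) = 1/(109/49544) = 49544/109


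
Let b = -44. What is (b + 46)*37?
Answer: 74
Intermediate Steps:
(b + 46)*37 = (-44 + 46)*37 = 2*37 = 74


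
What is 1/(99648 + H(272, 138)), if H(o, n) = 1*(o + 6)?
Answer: 1/99926 ≈ 1.0007e-5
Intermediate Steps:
H(o, n) = 6 + o (H(o, n) = 1*(6 + o) = 6 + o)
1/(99648 + H(272, 138)) = 1/(99648 + (6 + 272)) = 1/(99648 + 278) = 1/99926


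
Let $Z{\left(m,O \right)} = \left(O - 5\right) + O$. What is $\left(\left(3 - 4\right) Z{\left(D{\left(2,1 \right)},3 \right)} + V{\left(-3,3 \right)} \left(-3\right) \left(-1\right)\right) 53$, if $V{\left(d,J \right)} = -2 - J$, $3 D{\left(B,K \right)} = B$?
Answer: $-848$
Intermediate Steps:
$D{\left(B,K \right)} = \frac{B}{3}$
$Z{\left(m,O \right)} = -5 + 2 O$ ($Z{\left(m,O \right)} = \left(-5 + O\right) + O = -5 + 2 O$)
$\left(\left(3 - 4\right) Z{\left(D{\left(2,1 \right)},3 \right)} + V{\left(-3,3 \right)} \left(-3\right) \left(-1\right)\right) 53 = \left(\left(3 - 4\right) \left(-5 + 2 \cdot 3\right) + \left(-2 - 3\right) \left(-3\right) \left(-1\right)\right) 53 = \left(- (-5 + 6) + \left(-2 - 3\right) \left(-3\right) \left(-1\right)\right) 53 = \left(\left(-1\right) 1 + \left(-5\right) \left(-3\right) \left(-1\right)\right) 53 = \left(-1 + 15 \left(-1\right)\right) 53 = \left(-1 - 15\right) 53 = \left(-16\right) 53 = -848$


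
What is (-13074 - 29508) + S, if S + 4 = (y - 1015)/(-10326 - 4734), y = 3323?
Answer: -160336867/3765 ≈ -42586.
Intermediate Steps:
S = -15637/3765 (S = -4 + (3323 - 1015)/(-10326 - 4734) = -4 + 2308/(-15060) = -4 + 2308*(-1/15060) = -4 - 577/3765 = -15637/3765 ≈ -4.1533)
(-13074 - 29508) + S = (-13074 - 29508) - 15637/3765 = -42582 - 15637/3765 = -160336867/3765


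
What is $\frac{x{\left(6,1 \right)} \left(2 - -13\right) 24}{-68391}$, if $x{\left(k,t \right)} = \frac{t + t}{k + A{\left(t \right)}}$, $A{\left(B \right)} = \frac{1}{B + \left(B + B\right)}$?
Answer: $- \frac{80}{48127} \approx -0.0016623$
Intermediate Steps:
$A{\left(B \right)} = \frac{1}{3 B}$ ($A{\left(B \right)} = \frac{1}{B + 2 B} = \frac{1}{3 B}$)
$x{\left(k,t \right)} = \frac{2 t}{k + \frac{1}{3 t}}$ ($x{\left(k,t \right)} = \frac{t + t}{k + \frac{1}{3 t}} = \frac{2 t}{k + \frac{1}{3 t}}$)
$\frac{x{\left(6,1 \right)} \left(2 - -13\right) 24}{-68391} = \frac{\frac{6 \cdot 1^{2}}{1 + 3 \cdot 6 \cdot 1} \left(2 - -13\right) 24}{-68391} = 6 \cdot 1 \frac{1}{1 + 18} \left(2 + 13\right) 24 \left(- \frac{1}{68391}\right) = 6 \cdot 1 \cdot \frac{1}{19} \cdot 15 \cdot 24 \left(- \frac{1}{68391}\right) = \frac{6}{19} \cdot 15 \cdot 24 \left(- \frac{1}{68391}\right) = \frac{90}{19} \cdot 24 \left(- \frac{1}{68391}\right) = \frac{2160}{19} \left(- \frac{1}{68391}\right) = - \frac{80}{48127}$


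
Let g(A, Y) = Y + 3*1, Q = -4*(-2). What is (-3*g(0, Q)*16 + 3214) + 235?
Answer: 2921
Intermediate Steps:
Q = 8
g(A, Y) = 3 + Y (g(A, Y) = Y + 3 = 3 + Y)
(-3*g(0, Q)*16 + 3214) + 235 = (-3*(3 + 8)*16 + 3214) + 235 = (-3*11*16 + 3214) + 235 = (-33*16 + 3214) + 235 = (-528 + 3214) + 235 = 2686 + 235 = 2921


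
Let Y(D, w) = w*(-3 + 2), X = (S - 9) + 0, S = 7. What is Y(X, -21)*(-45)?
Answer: -945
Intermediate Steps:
X = -2 (X = (7 - 9) + 0 = -2 + 0 = -2)
Y(D, w) = -w (Y(D, w) = w*(-1) = -w)
Y(X, -21)*(-45) = -1*(-21)*(-45) = 21*(-45) = -945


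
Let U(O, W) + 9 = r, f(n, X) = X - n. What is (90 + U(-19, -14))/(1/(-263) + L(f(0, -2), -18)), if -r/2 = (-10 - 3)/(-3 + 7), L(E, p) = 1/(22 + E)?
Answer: 460250/243 ≈ 1894.0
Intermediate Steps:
r = 13/2 (r = -2*(-10 - 3)/(-3 + 7) = -(-26)/4 = -2*(-13/4) = 13/2 ≈ 6.5000)
U(O, W) = -5/2 (U(O, W) = -9 + 13/2 = -5/2)
(90 + U(-19, -14))/(1/(-263) + L(f(0, -2), -18)) = (90 - 5/2)/(1/(-263) + 1/(22 + (-2 - 1*0))) = 175/(2*(-1/263 + 1/(22 + (-2 + 0)))) = 175/(2*(-1/263 + 1/(22 - 2))) = 175/(2*(-1/263 + 1/20)) = 175/(2*(243/5260)) = (175/2)*(5260/243) = 460250/243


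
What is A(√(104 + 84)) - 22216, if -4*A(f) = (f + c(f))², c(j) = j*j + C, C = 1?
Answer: -124773/4 - 189*√47 ≈ -32489.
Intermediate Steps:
c(j) = 1 + j² (c(j) = j*j + 1 = j² + 1 = 1 + j²)
A(f) = -(1 + f + f²)²/4 (A(f) = -(f + (1 + f²))²/4 = -(1 + f + f²)²/4)
A(√(104 + 84)) - 22216 = -(1 + √(104 + 84) + (√(104 + 84))²)²/4 - 22216 = -(1 + √188 + (√188)²)²/4 - 22216 = -(1 + 2*√47 + (2*√47)²)²/4 - 22216 = -(1 + 2*√47 + 188)²/4 - 22216 = -(189 + 2*√47)²/4 - 22216 = -22216 - (189 + 2*√47)²/4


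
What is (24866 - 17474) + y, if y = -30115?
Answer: -22723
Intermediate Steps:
(24866 - 17474) + y = (24866 - 17474) - 30115 = 7392 - 30115 = -22723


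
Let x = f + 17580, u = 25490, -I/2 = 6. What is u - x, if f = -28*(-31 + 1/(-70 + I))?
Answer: 288708/41 ≈ 7041.7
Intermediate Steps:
I = -12 (I = -2*6 = -12)
f = 35602/41 (f = -28*(-31 + 1/(-70 - 12)) = -28*(-31 + 1/(-82)) = -28*(-31 - 1/82) = -28*(-2543/82) = 35602/41 ≈ 868.34)
x = 756382/41 (x = 35602/41 + 17580 = 756382/41 ≈ 18448.)
u - x = 25490 - 1*756382/41 = 25490 - 756382/41 = 288708/41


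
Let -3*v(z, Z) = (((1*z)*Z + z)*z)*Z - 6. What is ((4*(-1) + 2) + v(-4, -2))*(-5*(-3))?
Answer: -160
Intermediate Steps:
v(z, Z) = 2 - Z*z*(z + Z*z)/3 (v(z, Z) = -((((1*z)*Z + z)*z)*Z - 6)/3 = -(((z*Z + z)*z)*Z - 6)/3 = -(((Z*z + z)*z)*Z - 6)/3 = -(((z + Z*z)*z)*Z - 6)/3 = -((z*(z + Z*z))*Z - 6)/3 = -(Z*z*(z + Z*z) - 6)/3 = -(-6 + Z*z*(z + Z*z))/3 = 2 - Z*z*(z + Z*z)/3)
((4*(-1) + 2) + v(-4, -2))*(-5*(-3)) = ((4*(-1) + 2) + (2 - 1/3*(-2)*(-4)**2 - 1/3*(-2)**2*(-4)**2))*(-5*(-3)) = ((-4 + 2) + (2 - 1/3*(-2)*16 - 1/3*4*16))*15 = (-2 + (2 + 32/3 - 64/3))*15 = (-2 - 26/3)*15 = -32/3*15 = -160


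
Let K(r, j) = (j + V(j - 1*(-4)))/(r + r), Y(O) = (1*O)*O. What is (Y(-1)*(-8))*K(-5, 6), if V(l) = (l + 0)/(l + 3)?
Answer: 352/65 ≈ 5.4154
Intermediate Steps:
Y(O) = O² (Y(O) = O*O = O²)
V(l) = l/(3 + l)
K(r, j) = (j + (4 + j)/(7 + j))/(2*r) (K(r, j) = (j + (j - 1*(-4))/(3 + (j - 1*(-4))))/(r + r) = (j + (j + 4)/(3 + (j + 4)))/((2*r)) = (j + (4 + j)/(3 + (4 + j)))*(1/(2*r)) = (j + (4 + j)/(7 + j))*(1/(2*r)) = (j + (4 + j)/(7 + j))/(2*r))
(Y(-1)*(-8))*K(-5, 6) = ((-1)²*(-8))*((½)*(4 + 6 + 6*(7 + 6))/(-5*(7 + 6))) = (1*(-8))*((½)*(-⅕)*(4 + 6 + 6*13)/13) = -4*(-1)*(4 + 6 + 78)/(5*13) = -4*(-1)*88/(5*13) = -8*(-44/65) = 352/65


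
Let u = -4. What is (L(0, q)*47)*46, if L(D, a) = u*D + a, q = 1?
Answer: 2162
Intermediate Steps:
L(D, a) = a - 4*D (L(D, a) = -4*D + a = a - 4*D)
(L(0, q)*47)*46 = ((1 - 4*0)*47)*46 = ((1 + 0)*47)*46 = (1*47)*46 = 47*46 = 2162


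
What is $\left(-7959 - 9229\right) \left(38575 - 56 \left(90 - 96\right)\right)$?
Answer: $-668802268$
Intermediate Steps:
$\left(-7959 - 9229\right) \left(38575 - 56 \left(90 - 96\right)\right) = - 17188 \left(38575 - -336\right) = - 17188 \left(38575 + 336\right) = \left(-17188\right) 38911 = -668802268$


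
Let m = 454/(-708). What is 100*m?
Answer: -11350/177 ≈ -64.124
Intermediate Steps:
m = -227/354 (m = 454*(-1/708) = -227/354 ≈ -0.64124)
100*m = 100*(-227/354) = -11350/177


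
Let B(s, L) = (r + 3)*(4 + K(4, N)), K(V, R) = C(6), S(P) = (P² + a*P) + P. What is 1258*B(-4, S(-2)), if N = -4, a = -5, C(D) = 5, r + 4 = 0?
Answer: -11322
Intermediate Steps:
r = -4 (r = -4 + 0 = -4)
S(P) = P² - 4*P (S(P) = (P² - 5*P) + P = P² - 4*P)
K(V, R) = 5
B(s, L) = -9 (B(s, L) = (-4 + 3)*(4 + 5) = -1*9 = -9)
1258*B(-4, S(-2)) = 1258*(-9) = -11322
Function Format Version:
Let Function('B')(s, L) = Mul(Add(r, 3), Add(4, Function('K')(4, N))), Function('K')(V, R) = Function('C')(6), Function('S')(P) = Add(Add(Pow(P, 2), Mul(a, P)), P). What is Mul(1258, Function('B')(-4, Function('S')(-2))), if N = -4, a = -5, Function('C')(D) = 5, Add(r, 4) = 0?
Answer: -11322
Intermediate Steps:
r = -4 (r = Add(-4, 0) = -4)
Function('S')(P) = Add(Pow(P, 2), Mul(-4, P)) (Function('S')(P) = Add(Add(Pow(P, 2), Mul(-5, P)), P) = Add(Pow(P, 2), Mul(-4, P)))
Function('K')(V, R) = 5
Function('B')(s, L) = -9 (Function('B')(s, L) = Mul(Add(-4, 3), Add(4, 5)) = Mul(-1, 9) = -9)
Mul(1258, Function('B')(-4, Function('S')(-2))) = Mul(1258, -9) = -11322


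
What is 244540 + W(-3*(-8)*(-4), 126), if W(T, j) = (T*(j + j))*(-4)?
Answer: 341308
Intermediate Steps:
W(T, j) = -8*T*j (W(T, j) = (T*(2*j))*(-4) = (2*T*j)*(-4) = -8*T*j)
244540 + W(-3*(-8)*(-4), 126) = 244540 - 8*-3*(-8)*(-4)*126 = 244540 - 8*24*(-4)*126 = 244540 - 8*(-96)*126 = 244540 + 96768 = 341308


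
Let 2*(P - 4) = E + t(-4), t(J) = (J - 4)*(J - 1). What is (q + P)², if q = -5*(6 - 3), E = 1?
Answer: 361/4 ≈ 90.250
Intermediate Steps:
t(J) = (-1 + J)*(-4 + J) (t(J) = (-4 + J)*(-1 + J) = (-1 + J)*(-4 + J))
P = 49/2 (P = 4 + (1 + (4 + (-4)² - 5*(-4)))/2 = 4 + (1 + (4 + 16 + 20))/2 = 4 + (1 + 40)/2 = 4 + (½)*41 = 4 + 41/2 = 49/2 ≈ 24.500)
q = -15 (q = -5*3 = -15)
(q + P)² = (-15 + 49/2)² = (19/2)² = 361/4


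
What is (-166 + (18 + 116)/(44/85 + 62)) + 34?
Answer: -345029/2657 ≈ -129.86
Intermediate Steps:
(-166 + (18 + 116)/(44/85 + 62)) + 34 = (-166 + 134/(44*(1/85) + 62)) + 34 = (-166 + 134/(44/85 + 62)) + 34 = (-166 + 134/(5314/85)) + 34 = (-166 + 134*(85/5314)) + 34 = (-166 + 5695/2657) + 34 = -435367/2657 + 34 = -345029/2657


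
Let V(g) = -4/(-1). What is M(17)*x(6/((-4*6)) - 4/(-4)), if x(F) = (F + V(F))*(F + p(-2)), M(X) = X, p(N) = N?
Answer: -1615/16 ≈ -100.94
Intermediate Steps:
V(g) = 4 (V(g) = -4*(-1) = 4)
x(F) = (-2 + F)*(4 + F) (x(F) = (F + 4)*(F - 2) = (4 + F)*(-2 + F) = (-2 + F)*(4 + F))
M(17)*x(6/((-4*6)) - 4/(-4)) = 17*(-8 + (6/((-4*6)) - 4/(-4))² + 2*(6/((-4*6)) - 4/(-4))) = 17*(-8 + (6/(-24) - 4*(-¼))² + 2*(6/(-24) - 4*(-¼))) = 17*(-8 + (6*(-1/24) + 1)² + 2*(6*(-1/24) + 1)) = 17*(-8 + (-¼ + 1)² + 2*(-¼ + 1)) = 17*(-8 + (¾)² + 2*(¾)) = 17*(-8 + 9/16 + 3/2) = 17*(-95/16) = -1615/16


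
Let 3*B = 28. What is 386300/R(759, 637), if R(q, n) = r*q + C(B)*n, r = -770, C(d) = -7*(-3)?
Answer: -386300/571053 ≈ -0.67647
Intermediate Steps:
B = 28/3 (B = (⅓)*28 = 28/3 ≈ 9.3333)
C(d) = 21
R(q, n) = -770*q + 21*n
386300/R(759, 637) = 386300/(-770*759 + 21*637) = 386300/(-584430 + 13377) = 386300/(-571053) = 386300*(-1/571053) = -386300/571053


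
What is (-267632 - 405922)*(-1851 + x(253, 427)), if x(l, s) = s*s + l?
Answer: -121732087974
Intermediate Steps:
x(l, s) = l + s² (x(l, s) = s² + l = l + s²)
(-267632 - 405922)*(-1851 + x(253, 427)) = (-267632 - 405922)*(-1851 + (253 + 427²)) = -673554*(-1851 + (253 + 182329)) = -673554*(-1851 + 182582) = -673554*180731 = -121732087974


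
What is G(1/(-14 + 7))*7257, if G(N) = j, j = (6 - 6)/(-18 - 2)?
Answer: 0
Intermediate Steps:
j = 0 (j = 0/(-20) = 0*(-1/20) = 0)
G(N) = 0
G(1/(-14 + 7))*7257 = 0*7257 = 0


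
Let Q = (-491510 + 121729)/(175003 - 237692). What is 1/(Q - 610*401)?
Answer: -62689/15333986509 ≈ -4.0882e-6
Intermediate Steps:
Q = 369781/62689 (Q = -369781/(-62689) = -369781*(-1/62689) = 369781/62689 ≈ 5.8987)
1/(Q - 610*401) = 1/(369781/62689 - 610*401) = 1/(369781/62689 - 244610) = 1/(-15333986509/62689) = -62689/15333986509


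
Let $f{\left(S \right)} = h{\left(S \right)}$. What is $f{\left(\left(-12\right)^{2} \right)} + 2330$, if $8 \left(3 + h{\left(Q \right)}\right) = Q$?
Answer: $2345$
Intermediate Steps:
$h{\left(Q \right)} = -3 + \frac{Q}{8}$
$f{\left(S \right)} = -3 + \frac{S}{8}$
$f{\left(\left(-12\right)^{2} \right)} + 2330 = \left(-3 + \frac{\left(-12\right)^{2}}{8}\right) + 2330 = \left(-3 + \frac{1}{8} \cdot 144\right) + 2330 = \left(-3 + 18\right) + 2330 = 15 + 2330 = 2345$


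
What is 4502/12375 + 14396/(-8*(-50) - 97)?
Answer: 59838202/1249875 ≈ 47.875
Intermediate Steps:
4502/12375 + 14396/(-8*(-50) - 97) = 4502*(1/12375) + 14396/(400 - 97) = 4502/12375 + 14396/303 = 59838202/1249875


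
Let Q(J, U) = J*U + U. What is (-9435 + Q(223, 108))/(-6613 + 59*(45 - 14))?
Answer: -14757/4784 ≈ -3.0847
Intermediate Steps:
Q(J, U) = U + J*U
(-9435 + Q(223, 108))/(-6613 + 59*(45 - 14)) = (-9435 + 108*(1 + 223))/(-6613 + 59*(45 - 14)) = (-9435 + 108*224)/(-6613 + 59*31) = (-9435 + 24192)/(-6613 + 1829) = 14757/(-4784) = 14757*(-1/4784) = -14757/4784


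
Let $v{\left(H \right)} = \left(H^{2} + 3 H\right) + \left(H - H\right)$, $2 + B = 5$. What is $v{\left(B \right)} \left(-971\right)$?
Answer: $-17478$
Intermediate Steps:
$B = 3$ ($B = -2 + 5 = 3$)
$v{\left(H \right)} = H^{2} + 3 H$ ($v{\left(H \right)} = \left(H^{2} + 3 H\right) + 0 = H^{2} + 3 H$)
$v{\left(B \right)} \left(-971\right) = 3 \left(3 + 3\right) \left(-971\right) = 3 \cdot 6 \left(-971\right) = 18 \left(-971\right) = -17478$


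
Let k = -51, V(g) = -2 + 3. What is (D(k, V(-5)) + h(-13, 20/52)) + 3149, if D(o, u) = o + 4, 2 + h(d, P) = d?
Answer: 3087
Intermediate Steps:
V(g) = 1
h(d, P) = -2 + d
D(o, u) = 4 + o
(D(k, V(-5)) + h(-13, 20/52)) + 3149 = ((4 - 51) + (-2 - 13)) + 3149 = (-47 - 15) + 3149 = -62 + 3149 = 3087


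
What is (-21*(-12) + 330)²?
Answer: 338724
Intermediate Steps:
(-21*(-12) + 330)² = (252 + 330)² = 582² = 338724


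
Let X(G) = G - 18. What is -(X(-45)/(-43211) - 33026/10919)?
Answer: 203771227/67402987 ≈ 3.0232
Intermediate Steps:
X(G) = -18 + G
-(X(-45)/(-43211) - 33026/10919) = -((-18 - 45)/(-43211) - 33026/10919) = -(-63*(-1/43211) - 33026*1/10919) = -(9/6173 - 33026/10919) = -1*(-203771227/67402987) = 203771227/67402987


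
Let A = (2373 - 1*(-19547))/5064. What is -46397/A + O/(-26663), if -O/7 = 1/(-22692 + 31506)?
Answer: -493000810710793/45994360620 ≈ -10719.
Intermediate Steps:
A = 2740/633 (A = (2373 + 19547)*(1/5064) = 21920*(1/5064) = 2740/633 ≈ 4.3286)
O = -7/8814 (O = -7/(-22692 + 31506) = -7/8814 ≈ -0.00079419)
-46397/A + O/(-26663) = -46397/2740/633 - 7/8814/(-26663) = -46397*633/2740 - 7/8814*(-1/26663) = -29369301/2740 + 1/33572526 = -493000810710793/45994360620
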